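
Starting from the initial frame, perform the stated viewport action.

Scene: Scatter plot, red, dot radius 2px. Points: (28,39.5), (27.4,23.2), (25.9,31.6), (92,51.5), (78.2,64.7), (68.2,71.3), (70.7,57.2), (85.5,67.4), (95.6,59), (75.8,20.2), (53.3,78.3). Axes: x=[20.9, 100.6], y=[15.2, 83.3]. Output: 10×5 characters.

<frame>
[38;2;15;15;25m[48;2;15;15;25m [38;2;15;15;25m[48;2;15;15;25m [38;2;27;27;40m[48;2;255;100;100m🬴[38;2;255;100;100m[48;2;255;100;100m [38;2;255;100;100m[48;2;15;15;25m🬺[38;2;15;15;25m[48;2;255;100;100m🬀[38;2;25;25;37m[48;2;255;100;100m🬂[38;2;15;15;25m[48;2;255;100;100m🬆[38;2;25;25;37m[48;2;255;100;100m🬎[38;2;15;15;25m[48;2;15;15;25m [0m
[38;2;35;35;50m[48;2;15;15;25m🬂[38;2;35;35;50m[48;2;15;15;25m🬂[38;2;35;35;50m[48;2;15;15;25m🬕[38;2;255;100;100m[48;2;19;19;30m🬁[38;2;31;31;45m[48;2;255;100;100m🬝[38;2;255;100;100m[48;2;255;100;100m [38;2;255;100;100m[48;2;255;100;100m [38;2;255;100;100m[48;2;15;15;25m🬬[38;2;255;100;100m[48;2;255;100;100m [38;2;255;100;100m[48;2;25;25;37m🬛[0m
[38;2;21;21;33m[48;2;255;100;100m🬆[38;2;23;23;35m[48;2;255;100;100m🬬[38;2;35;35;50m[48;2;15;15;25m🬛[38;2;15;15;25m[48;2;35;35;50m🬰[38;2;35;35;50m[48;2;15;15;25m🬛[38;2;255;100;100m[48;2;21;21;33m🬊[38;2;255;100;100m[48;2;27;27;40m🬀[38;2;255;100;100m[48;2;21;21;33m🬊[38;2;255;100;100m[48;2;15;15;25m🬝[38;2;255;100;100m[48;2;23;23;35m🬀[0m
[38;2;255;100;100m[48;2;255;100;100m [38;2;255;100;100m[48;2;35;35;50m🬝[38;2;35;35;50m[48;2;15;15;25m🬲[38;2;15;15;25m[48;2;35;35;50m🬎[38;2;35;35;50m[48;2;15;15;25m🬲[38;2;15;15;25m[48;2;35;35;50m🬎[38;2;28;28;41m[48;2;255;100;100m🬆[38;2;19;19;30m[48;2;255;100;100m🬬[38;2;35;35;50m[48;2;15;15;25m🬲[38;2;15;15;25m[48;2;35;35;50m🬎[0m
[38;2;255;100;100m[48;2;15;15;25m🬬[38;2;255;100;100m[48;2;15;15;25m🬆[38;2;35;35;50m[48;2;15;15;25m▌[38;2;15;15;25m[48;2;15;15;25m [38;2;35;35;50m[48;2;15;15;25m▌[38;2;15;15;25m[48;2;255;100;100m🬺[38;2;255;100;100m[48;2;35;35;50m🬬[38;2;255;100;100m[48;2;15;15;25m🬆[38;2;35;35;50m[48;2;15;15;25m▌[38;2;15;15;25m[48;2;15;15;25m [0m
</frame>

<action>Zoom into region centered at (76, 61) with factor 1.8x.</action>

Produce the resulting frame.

<frame>
[38;2;255;100;100m[48;2;15;15;25m🬝[38;2;255;100;100m[48;2;15;15;25m🬀[38;2;27;27;40m[48;2;255;100;100m🬝[38;2;15;15;25m[48;2;255;100;100m🬊[38;2;35;35;50m[48;2;15;15;25m▌[38;2;15;15;25m[48;2;15;15;25m [38;2;27;27;40m[48;2;255;100;100m🬝[38;2;15;15;25m[48;2;15;15;25m [38;2;35;35;50m[48;2;15;15;25m▌[38;2;15;15;25m[48;2;15;15;25m [0m
[38;2;35;35;50m[48;2;15;15;25m🬂[38;2;35;35;50m[48;2;15;15;25m🬂[38;2;255;100;100m[48;2;28;28;41m🬊[38;2;255;100;100m[48;2;15;15;25m🬝[38;2;255;100;100m[48;2;35;35;50m🬶[38;2;255;100;100m[48;2;35;35;50m🬺[38;2;255;100;100m[48;2;255;100;100m [38;2;255;100;100m[48;2;25;25;37m🬛[38;2;31;31;45m[48;2;255;100;100m🬝[38;2;35;35;50m[48;2;15;15;25m🬂[0m
[38;2;15;15;25m[48;2;35;35;50m🬰[38;2;15;15;25m[48;2;35;35;50m🬰[38;2;31;31;45m[48;2;255;100;100m🬝[38;2;15;15;25m[48;2;255;100;100m🬀[38;2;35;35;50m[48;2;255;100;100m🬈[38;2;255;100;100m[48;2;21;21;33m🬆[38;2;255;100;100m[48;2;31;31;45m🬁[38;2;19;19;30m[48;2;255;100;100m🬴[38;2;255;100;100m[48;2;255;100;100m [38;2;255;100;100m[48;2;15;15;25m🬛[0m
[38;2;15;15;25m[48;2;35;35;50m🬎[38;2;15;15;25m[48;2;35;35;50m🬎[38;2;35;35;50m[48;2;15;15;25m🬲[38;2;255;100;100m[48;2;28;28;41m🬊[38;2;255;100;100m[48;2;27;27;40m🬀[38;2;15;15;25m[48;2;35;35;50m🬎[38;2;35;35;50m[48;2;15;15;25m🬲[38;2;25;25;37m[48;2;255;100;100m🬐[38;2;255;100;100m[48;2;255;100;100m [38;2;23;23;35m[48;2;255;100;100m🬸[0m
[38;2;15;15;25m[48;2;15;15;25m [38;2;15;15;25m[48;2;15;15;25m [38;2;35;35;50m[48;2;15;15;25m▌[38;2;15;15;25m[48;2;15;15;25m [38;2;35;35;50m[48;2;15;15;25m▌[38;2;15;15;25m[48;2;15;15;25m [38;2;35;35;50m[48;2;15;15;25m▌[38;2;15;15;25m[48;2;15;15;25m [38;2;255;100;100m[48;2;23;23;35m🬀[38;2;15;15;25m[48;2;15;15;25m [0m
</frame>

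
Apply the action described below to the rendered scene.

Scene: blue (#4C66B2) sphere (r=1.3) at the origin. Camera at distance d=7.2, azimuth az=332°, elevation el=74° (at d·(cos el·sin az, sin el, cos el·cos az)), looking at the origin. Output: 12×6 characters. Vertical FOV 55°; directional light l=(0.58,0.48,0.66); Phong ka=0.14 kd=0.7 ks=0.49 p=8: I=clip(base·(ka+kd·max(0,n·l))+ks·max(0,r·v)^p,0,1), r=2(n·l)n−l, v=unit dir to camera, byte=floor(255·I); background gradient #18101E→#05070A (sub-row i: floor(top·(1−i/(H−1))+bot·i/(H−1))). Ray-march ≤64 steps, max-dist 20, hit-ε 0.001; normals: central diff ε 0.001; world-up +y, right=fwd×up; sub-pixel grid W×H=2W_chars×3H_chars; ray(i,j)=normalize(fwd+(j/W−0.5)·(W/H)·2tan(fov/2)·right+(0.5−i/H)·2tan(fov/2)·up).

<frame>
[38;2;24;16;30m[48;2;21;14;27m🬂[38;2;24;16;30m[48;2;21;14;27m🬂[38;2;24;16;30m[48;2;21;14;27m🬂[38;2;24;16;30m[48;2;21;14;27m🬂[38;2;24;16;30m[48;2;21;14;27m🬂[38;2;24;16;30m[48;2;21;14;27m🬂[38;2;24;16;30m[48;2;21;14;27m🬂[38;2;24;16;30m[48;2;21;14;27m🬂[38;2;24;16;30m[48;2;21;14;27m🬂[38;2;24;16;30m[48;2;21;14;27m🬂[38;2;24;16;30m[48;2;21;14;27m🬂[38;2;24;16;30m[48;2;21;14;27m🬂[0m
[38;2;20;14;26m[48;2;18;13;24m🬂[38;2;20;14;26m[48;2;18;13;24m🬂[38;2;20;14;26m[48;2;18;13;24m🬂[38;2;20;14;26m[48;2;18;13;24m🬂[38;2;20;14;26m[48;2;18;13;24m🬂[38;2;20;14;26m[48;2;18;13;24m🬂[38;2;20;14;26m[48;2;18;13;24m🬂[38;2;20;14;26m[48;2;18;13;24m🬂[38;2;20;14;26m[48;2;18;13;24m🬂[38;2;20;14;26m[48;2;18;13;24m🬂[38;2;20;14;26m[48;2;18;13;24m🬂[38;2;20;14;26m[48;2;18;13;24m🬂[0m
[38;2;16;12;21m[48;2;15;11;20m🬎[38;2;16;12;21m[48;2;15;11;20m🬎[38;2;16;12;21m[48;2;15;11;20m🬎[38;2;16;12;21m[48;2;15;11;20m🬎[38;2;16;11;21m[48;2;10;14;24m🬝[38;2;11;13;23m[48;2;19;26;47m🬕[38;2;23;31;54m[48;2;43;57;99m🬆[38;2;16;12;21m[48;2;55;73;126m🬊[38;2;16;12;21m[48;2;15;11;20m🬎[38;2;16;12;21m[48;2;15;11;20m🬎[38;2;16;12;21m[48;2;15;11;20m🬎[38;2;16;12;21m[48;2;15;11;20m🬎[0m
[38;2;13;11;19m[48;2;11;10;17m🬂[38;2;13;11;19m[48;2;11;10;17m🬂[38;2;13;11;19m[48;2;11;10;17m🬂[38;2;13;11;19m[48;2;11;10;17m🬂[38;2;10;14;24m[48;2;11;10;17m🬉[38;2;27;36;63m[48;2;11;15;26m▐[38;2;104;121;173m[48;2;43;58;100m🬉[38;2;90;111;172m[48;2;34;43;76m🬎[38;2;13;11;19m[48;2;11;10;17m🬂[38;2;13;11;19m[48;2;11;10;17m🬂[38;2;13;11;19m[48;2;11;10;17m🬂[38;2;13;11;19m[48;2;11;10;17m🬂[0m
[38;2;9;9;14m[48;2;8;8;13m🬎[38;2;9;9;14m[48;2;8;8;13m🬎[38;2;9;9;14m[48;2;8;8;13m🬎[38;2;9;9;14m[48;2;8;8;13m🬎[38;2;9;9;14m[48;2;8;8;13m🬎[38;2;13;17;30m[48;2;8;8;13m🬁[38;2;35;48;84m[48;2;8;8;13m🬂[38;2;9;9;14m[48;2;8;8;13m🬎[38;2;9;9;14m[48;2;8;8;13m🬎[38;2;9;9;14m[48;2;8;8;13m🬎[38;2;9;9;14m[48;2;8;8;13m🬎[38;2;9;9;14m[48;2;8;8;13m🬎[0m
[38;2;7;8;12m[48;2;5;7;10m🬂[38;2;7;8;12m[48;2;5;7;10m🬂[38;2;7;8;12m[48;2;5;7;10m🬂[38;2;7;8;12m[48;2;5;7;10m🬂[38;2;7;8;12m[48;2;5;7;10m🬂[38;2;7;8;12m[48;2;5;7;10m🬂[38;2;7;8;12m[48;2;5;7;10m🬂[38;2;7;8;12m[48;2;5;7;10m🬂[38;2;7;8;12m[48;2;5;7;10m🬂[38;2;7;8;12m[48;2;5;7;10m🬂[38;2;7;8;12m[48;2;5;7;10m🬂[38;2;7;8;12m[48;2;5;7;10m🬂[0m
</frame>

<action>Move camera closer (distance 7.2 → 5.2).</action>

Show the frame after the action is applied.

<frame>
[38;2;24;16;30m[48;2;21;14;27m🬂[38;2;24;16;30m[48;2;21;14;27m🬂[38;2;24;16;30m[48;2;21;14;27m🬂[38;2;24;16;30m[48;2;21;14;27m🬂[38;2;24;16;30m[48;2;21;14;27m🬂[38;2;24;16;30m[48;2;21;14;27m🬂[38;2;24;16;30m[48;2;21;14;27m🬂[38;2;24;16;30m[48;2;21;14;27m🬂[38;2;24;16;30m[48;2;21;14;27m🬂[38;2;24;16;30m[48;2;21;14;27m🬂[38;2;24;16;30m[48;2;21;14;27m🬂[38;2;24;16;30m[48;2;21;14;27m🬂[0m
[38;2;20;14;26m[48;2;18;13;24m🬂[38;2;20;14;26m[48;2;18;13;24m🬂[38;2;20;14;26m[48;2;18;13;24m🬂[38;2;20;14;26m[48;2;18;13;24m🬂[38;2;20;14;26m[48;2;18;13;24m🬂[38;2;19;13;25m[48;2;11;15;27m🬝[38;2;19;13;25m[48;2;25;34;59m🬎[38;2;20;14;26m[48;2;18;13;24m🬂[38;2;20;14;26m[48;2;18;13;24m🬂[38;2;20;14;26m[48;2;18;13;24m🬂[38;2;20;14;26m[48;2;18;13;24m🬂[38;2;20;14;26m[48;2;18;13;24m🬂[0m
[38;2;16;12;21m[48;2;15;11;20m🬎[38;2;16;12;21m[48;2;15;11;20m🬎[38;2;16;12;21m[48;2;15;11;20m🬎[38;2;16;12;21m[48;2;15;11;20m🬎[38;2;16;12;21m[48;2;10;14;24m🬄[38;2;13;18;31m[48;2;24;32;56m🬄[38;2;34;46;81m[48;2;47;62;105m🬕[38;2;48;64;112m[48;2;82;100;154m🬎[38;2;60;80;141m[48;2;16;11;21m🬏[38;2;16;12;21m[48;2;15;11;20m🬎[38;2;16;12;21m[48;2;15;11;20m🬎[38;2;16;12;21m[48;2;15;11;20m🬎[0m
[38;2;13;11;19m[48;2;11;10;17m🬂[38;2;13;11;19m[48;2;11;10;17m🬂[38;2;13;11;19m[48;2;11;10;17m🬂[38;2;13;11;19m[48;2;11;10;17m🬂[38;2;10;14;24m[48;2;11;10;17m🬬[38;2;22;30;53m[48;2;31;42;75m▌[38;2;41;55;95m[48;2;70;86;134m▌[38;2;139;158;215m[48;2;75;95;152m🬎[38;2;63;85;148m[48;2;11;10;17m🬄[38;2;13;11;19m[48;2;11;10;17m🬂[38;2;13;11;19m[48;2;11;10;17m🬂[38;2;13;11;19m[48;2;11;10;17m🬂[0m
[38;2;9;9;14m[48;2;8;8;13m🬎[38;2;9;9;14m[48;2;8;8;13m🬎[38;2;9;9;14m[48;2;8;8;13m🬎[38;2;9;9;14m[48;2;8;8;13m🬎[38;2;10;14;24m[48;2;8;8;13m🬁[38;2;25;34;59m[48;2;8;8;13m🬊[38;2;41;55;96m[48;2;8;8;13m🬎[38;2;55;74;129m[48;2;8;8;13m🬂[38;2;9;9;14m[48;2;8;8;13m🬎[38;2;9;9;14m[48;2;8;8;13m🬎[38;2;9;9;14m[48;2;8;8;13m🬎[38;2;9;9;14m[48;2;8;8;13m🬎[0m
[38;2;7;8;12m[48;2;5;7;10m🬂[38;2;7;8;12m[48;2;5;7;10m🬂[38;2;7;8;12m[48;2;5;7;10m🬂[38;2;7;8;12m[48;2;5;7;10m🬂[38;2;7;8;12m[48;2;5;7;10m🬂[38;2;7;8;12m[48;2;5;7;10m🬂[38;2;7;8;12m[48;2;5;7;10m🬂[38;2;7;8;12m[48;2;5;7;10m🬂[38;2;7;8;12m[48;2;5;7;10m🬂[38;2;7;8;12m[48;2;5;7;10m🬂[38;2;7;8;12m[48;2;5;7;10m🬂[38;2;7;8;12m[48;2;5;7;10m🬂[0m
</frame>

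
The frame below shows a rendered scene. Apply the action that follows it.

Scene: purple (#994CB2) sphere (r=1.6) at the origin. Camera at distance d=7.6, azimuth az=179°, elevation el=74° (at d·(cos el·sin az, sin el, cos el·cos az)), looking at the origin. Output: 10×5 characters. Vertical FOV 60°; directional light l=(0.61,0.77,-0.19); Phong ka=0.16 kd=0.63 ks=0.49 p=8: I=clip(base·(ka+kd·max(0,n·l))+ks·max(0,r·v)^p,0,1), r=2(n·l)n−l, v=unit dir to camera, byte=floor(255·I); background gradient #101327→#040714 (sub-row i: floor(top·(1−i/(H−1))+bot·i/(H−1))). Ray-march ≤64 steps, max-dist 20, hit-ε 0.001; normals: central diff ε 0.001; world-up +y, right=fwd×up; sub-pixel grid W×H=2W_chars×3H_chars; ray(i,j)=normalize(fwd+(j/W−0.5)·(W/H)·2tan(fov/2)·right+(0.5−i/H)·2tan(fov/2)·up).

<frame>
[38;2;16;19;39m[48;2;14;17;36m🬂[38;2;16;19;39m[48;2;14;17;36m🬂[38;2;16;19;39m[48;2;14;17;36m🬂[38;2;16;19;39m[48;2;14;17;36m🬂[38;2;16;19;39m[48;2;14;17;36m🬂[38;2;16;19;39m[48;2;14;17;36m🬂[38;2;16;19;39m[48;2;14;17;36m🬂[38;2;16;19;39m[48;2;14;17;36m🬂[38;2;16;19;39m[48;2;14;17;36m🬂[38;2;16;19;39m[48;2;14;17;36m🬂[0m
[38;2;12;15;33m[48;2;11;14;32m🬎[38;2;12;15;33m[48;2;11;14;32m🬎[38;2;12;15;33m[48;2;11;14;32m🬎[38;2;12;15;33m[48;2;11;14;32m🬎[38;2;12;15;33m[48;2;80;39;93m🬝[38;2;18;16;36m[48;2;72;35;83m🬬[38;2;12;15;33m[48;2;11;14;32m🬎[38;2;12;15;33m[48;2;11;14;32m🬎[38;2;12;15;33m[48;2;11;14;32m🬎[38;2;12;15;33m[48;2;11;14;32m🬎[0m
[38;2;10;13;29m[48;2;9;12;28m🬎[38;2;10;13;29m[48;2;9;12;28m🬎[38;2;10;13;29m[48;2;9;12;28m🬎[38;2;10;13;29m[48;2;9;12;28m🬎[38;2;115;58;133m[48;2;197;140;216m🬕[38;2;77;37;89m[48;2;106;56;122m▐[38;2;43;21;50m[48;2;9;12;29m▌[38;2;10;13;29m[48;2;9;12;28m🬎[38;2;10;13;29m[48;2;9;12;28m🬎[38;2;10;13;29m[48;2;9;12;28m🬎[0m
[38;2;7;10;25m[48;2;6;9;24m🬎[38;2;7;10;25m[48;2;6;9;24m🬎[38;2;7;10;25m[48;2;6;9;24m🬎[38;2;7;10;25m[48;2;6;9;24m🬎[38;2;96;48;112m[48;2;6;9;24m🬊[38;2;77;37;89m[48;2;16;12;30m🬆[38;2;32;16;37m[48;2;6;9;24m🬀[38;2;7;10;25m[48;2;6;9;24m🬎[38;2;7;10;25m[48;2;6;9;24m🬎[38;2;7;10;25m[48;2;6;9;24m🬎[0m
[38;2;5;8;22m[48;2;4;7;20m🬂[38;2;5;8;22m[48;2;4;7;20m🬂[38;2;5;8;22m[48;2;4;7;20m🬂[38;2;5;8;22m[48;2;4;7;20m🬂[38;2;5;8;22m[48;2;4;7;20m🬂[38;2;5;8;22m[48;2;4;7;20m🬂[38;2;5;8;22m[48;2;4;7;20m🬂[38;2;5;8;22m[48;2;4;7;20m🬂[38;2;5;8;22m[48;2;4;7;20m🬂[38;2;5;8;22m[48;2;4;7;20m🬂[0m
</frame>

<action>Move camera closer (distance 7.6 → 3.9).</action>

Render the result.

<frame>
[38;2;16;19;39m[48;2;14;17;36m🬂[38;2;16;19;39m[48;2;14;17;36m🬂[38;2;16;19;39m[48;2;14;17;36m🬂[38;2;16;19;39m[48;2;14;17;36m🬂[38;2;15;18;37m[48;2;82;40;95m🬝[38;2;15;18;38m[48;2;70;34;82m🬎[38;2;16;19;39m[48;2;14;17;36m🬂[38;2;16;19;39m[48;2;14;17;36m🬂[38;2;16;19;39m[48;2;14;17;36m🬂[38;2;16;19;39m[48;2;14;17;36m🬂[0m
[38;2;12;15;33m[48;2;11;14;32m🬎[38;2;12;15;33m[48;2;11;14;32m🬎[38;2;12;15;33m[48;2;113;56;132m🬝[38;2;13;16;34m[48;2;111;55;129m🬀[38;2;100;49;117m[48;2;118;64;135m🬎[38;2;85;42;99m[48;2;95;47;110m🬊[38;2;60;29;70m[48;2;75;37;87m🬉[38;2;17;15;34m[48;2;52;26;61m🬨[38;2;12;15;33m[48;2;11;14;32m🬎[38;2;12;15;33m[48;2;11;14;32m🬎[0m
[38;2;10;13;29m[48;2;9;12;28m🬎[38;2;10;13;29m[48;2;9;12;28m🬎[38;2;119;59;139m[48;2;9;12;29m▐[38;2;139;79;158m[48;2;199;140;218m🬕[38;2;167;113;185m[48;2;226;170;245m🬨[38;2;94;47;110m[48;2;115;65;132m▐[38;2;75;37;87m[48;2;84;42;99m▐[38;2;44;21;50m[48;2;62;30;72m▐[38;2;10;13;29m[48;2;9;12;28m🬎[38;2;10;13;29m[48;2;9;12;28m🬎[0m
[38;2;7;10;25m[48;2;6;9;24m🬎[38;2;7;10;25m[48;2;6;9;24m🬎[38;2;115;56;134m[48;2;6;9;24m🬉[38;2;151;93;169m[48;2;114;57;133m🬁[38;2;151;97;169m[48;2;108;55;125m🬂[38;2;102;53;118m[48;2;90;44;105m🬄[38;2;80;39;93m[48;2;69;34;81m▌[38;2;51;25;59m[48;2;18;12;30m🬕[38;2;7;10;25m[48;2;6;9;24m🬎[38;2;7;10;25m[48;2;6;9;24m🬎[0m
[38;2;5;8;22m[48;2;4;7;20m🬂[38;2;5;8;22m[48;2;4;7;20m🬂[38;2;5;8;22m[48;2;4;7;20m🬂[38;2;99;49;115m[48;2;4;7;20m🬁[38;2;89;44;104m[48;2;4;7;20m🬊[38;2;75;37;87m[48;2;4;7;20m🬎[38;2;60;29;69m[48;2;4;7;20m🬂[38;2;5;8;22m[48;2;4;7;20m🬂[38;2;5;8;22m[48;2;4;7;20m🬂[38;2;5;8;22m[48;2;4;7;20m🬂[0m
</frame>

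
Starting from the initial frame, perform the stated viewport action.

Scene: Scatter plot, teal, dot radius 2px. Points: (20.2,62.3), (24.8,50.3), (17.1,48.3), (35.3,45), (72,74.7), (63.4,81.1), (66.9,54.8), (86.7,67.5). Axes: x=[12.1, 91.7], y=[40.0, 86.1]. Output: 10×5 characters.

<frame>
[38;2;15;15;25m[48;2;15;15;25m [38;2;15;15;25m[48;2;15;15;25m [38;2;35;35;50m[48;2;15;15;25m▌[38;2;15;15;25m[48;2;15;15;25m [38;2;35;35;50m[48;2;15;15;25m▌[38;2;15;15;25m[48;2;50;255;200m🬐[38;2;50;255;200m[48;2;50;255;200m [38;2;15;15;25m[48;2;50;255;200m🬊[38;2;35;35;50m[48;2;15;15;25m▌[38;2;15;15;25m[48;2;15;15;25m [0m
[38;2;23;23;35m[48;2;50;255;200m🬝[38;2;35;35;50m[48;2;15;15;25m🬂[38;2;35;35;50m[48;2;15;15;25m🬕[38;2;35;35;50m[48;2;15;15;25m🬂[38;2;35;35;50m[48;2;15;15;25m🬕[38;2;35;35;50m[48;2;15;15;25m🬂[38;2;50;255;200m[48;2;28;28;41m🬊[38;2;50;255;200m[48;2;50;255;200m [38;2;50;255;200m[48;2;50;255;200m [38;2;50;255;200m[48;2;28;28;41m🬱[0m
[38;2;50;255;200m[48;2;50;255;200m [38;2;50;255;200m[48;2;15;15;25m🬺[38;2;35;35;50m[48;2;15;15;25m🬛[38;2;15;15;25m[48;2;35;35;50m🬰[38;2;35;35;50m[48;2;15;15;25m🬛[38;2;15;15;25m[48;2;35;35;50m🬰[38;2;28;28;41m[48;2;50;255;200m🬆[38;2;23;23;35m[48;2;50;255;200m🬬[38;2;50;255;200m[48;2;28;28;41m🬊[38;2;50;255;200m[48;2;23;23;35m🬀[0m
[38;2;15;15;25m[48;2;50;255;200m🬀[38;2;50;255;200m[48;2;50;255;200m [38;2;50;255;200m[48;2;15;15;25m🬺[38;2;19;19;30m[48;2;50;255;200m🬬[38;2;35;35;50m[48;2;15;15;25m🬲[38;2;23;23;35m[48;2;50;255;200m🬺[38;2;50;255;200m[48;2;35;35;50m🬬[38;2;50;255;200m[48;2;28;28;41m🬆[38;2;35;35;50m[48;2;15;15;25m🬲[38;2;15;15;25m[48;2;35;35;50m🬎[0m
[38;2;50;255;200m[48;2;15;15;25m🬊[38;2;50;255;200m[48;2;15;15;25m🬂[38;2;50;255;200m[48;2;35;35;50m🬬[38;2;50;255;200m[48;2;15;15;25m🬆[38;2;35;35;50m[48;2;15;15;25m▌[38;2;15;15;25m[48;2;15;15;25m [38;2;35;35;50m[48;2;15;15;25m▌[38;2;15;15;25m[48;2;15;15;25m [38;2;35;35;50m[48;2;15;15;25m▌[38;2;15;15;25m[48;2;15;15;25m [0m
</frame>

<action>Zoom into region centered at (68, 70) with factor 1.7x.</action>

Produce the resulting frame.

<frame>
[38;2;15;15;25m[48;2;15;15;25m [38;2;15;15;25m[48;2;15;15;25m [38;2;27;27;40m[48;2;50;255;200m🬴[38;2;50;255;200m[48;2;50;255;200m [38;2;50;255;200m[48;2;15;15;25m🬛[38;2;15;15;25m[48;2;50;255;200m🬝[38;2;35;35;50m[48;2;15;15;25m▌[38;2;15;15;25m[48;2;15;15;25m [38;2;35;35;50m[48;2;15;15;25m▌[38;2;15;15;25m[48;2;15;15;25m [0m
[38;2;35;35;50m[48;2;15;15;25m🬂[38;2;35;35;50m[48;2;15;15;25m🬂[38;2;35;35;50m[48;2;15;15;25m🬕[38;2;50;255;200m[48;2;19;19;30m🬁[38;2;50;255;200m[48;2;31;31;45m🬇[38;2;50;255;200m[48;2;50;255;200m [38;2;50;255;200m[48;2;25;25;37m🬛[38;2;35;35;50m[48;2;15;15;25m🬂[38;2;35;35;50m[48;2;15;15;25m🬕[38;2;35;35;50m[48;2;15;15;25m🬂[0m
[38;2;15;15;25m[48;2;35;35;50m🬰[38;2;15;15;25m[48;2;35;35;50m🬰[38;2;35;35;50m[48;2;15;15;25m🬛[38;2;15;15;25m[48;2;35;35;50m🬰[38;2;35;35;50m[48;2;15;15;25m🬛[38;2;23;23;35m[48;2;50;255;200m🬺[38;2;35;35;50m[48;2;15;15;25m🬛[38;2;23;23;35m[48;2;50;255;200m🬝[38;2;35;35;50m[48;2;50;255;200m🬀[38;2;21;21;33m[48;2;50;255;200m🬊[0m
[38;2;15;15;25m[48;2;35;35;50m🬎[38;2;15;15;25m[48;2;35;35;50m🬎[38;2;35;35;50m[48;2;15;15;25m🬲[38;2;15;15;25m[48;2;35;35;50m🬎[38;2;35;35;50m[48;2;15;15;25m🬲[38;2;15;15;25m[48;2;35;35;50m🬎[38;2;35;35;50m[48;2;15;15;25m🬲[38;2;15;15;25m[48;2;35;35;50m🬎[38;2;50;255;200m[48;2;35;35;50m🬊[38;2;50;255;200m[48;2;23;23;35m🬀[0m
[38;2;15;15;25m[48;2;15;15;25m [38;2;15;15;25m[48;2;15;15;25m [38;2;35;35;50m[48;2;15;15;25m▌[38;2;15;15;25m[48;2;50;255;200m🬝[38;2;35;35;50m[48;2;50;255;200m🬀[38;2;15;15;25m[48;2;50;255;200m🬊[38;2;35;35;50m[48;2;15;15;25m▌[38;2;15;15;25m[48;2;15;15;25m [38;2;35;35;50m[48;2;15;15;25m▌[38;2;15;15;25m[48;2;15;15;25m [0m
</frame>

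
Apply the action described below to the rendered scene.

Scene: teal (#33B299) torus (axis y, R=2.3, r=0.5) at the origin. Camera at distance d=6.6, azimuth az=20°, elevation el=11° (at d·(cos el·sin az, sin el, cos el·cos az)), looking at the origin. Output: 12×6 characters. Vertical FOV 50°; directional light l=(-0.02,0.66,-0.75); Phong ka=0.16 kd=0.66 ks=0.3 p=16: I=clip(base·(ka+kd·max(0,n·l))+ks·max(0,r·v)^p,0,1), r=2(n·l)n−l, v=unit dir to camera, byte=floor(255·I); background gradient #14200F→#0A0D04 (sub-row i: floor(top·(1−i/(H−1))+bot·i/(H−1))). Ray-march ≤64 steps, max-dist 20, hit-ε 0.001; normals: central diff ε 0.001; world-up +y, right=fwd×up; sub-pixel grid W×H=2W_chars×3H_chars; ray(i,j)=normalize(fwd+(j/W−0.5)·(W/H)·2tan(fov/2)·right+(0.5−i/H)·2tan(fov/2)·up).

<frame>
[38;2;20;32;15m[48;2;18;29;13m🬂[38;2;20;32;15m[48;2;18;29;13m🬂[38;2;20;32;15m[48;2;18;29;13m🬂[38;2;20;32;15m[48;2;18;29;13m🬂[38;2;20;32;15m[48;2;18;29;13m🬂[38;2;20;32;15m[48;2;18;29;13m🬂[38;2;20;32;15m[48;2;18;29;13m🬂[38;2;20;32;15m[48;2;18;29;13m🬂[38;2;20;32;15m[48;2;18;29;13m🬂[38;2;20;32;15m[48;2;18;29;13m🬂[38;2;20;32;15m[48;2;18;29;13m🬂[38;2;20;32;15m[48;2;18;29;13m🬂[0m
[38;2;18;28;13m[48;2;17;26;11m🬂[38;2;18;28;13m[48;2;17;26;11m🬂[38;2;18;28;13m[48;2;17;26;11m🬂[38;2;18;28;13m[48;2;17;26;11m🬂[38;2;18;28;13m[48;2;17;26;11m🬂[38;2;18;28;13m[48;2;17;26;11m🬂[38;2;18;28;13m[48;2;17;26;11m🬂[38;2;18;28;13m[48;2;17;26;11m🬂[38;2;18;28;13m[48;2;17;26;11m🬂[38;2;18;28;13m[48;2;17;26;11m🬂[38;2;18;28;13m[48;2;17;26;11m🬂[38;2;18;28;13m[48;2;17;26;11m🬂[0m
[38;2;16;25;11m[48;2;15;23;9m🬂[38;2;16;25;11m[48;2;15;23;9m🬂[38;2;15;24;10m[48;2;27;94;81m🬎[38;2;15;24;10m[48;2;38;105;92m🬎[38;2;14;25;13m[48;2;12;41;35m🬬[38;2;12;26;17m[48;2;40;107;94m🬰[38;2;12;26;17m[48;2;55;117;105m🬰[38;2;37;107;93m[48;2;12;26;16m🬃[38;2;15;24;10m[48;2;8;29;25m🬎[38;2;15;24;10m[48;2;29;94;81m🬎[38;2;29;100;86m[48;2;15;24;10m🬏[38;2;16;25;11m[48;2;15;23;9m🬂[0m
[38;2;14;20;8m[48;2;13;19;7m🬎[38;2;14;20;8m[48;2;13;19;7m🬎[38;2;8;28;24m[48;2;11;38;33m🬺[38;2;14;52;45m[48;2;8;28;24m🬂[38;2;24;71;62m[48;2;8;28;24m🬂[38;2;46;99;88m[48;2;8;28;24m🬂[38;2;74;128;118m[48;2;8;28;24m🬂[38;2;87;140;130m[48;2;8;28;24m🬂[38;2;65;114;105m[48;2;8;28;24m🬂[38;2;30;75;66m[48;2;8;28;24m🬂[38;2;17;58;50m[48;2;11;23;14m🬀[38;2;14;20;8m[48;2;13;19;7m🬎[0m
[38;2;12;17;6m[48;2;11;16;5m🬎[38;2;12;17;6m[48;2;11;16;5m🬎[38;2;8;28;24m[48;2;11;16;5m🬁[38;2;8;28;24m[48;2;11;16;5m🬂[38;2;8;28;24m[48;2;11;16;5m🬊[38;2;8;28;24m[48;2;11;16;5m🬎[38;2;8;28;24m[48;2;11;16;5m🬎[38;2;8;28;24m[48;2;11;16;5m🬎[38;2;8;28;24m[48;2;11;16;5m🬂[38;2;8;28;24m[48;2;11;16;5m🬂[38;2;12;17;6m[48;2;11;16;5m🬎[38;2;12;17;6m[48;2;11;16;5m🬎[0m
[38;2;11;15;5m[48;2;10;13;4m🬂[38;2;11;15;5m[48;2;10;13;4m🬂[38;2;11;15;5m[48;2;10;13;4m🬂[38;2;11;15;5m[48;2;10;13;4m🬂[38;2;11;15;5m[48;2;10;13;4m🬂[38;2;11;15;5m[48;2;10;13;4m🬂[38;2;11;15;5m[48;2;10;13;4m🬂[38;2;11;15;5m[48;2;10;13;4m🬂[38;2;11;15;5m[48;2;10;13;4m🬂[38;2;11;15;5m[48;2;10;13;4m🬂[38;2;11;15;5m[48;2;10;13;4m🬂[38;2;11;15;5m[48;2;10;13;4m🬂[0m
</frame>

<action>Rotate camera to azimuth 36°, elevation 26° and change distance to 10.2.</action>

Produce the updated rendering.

<frame>
[38;2;20;32;15m[48;2;18;29;13m🬂[38;2;20;32;15m[48;2;18;29;13m🬂[38;2;20;32;15m[48;2;18;29;13m🬂[38;2;20;32;15m[48;2;18;29;13m🬂[38;2;20;32;15m[48;2;18;29;13m🬂[38;2;20;32;15m[48;2;18;29;13m🬂[38;2;20;32;15m[48;2;18;29;13m🬂[38;2;20;32;15m[48;2;18;29;13m🬂[38;2;20;32;15m[48;2;18;29;13m🬂[38;2;20;32;15m[48;2;18;29;13m🬂[38;2;20;32;15m[48;2;18;29;13m🬂[38;2;20;32;15m[48;2;18;29;13m🬂[0m
[38;2;18;28;13m[48;2;17;26;11m🬂[38;2;18;28;13m[48;2;17;26;11m🬂[38;2;18;28;13m[48;2;17;26;11m🬂[38;2;18;28;13m[48;2;17;26;11m🬂[38;2;18;28;13m[48;2;17;26;11m🬂[38;2;18;28;13m[48;2;17;26;11m🬂[38;2;18;28;13m[48;2;17;26;11m🬂[38;2;18;28;13m[48;2;17;26;11m🬂[38;2;18;28;13m[48;2;17;26;11m🬂[38;2;18;28;13m[48;2;17;26;11m🬂[38;2;18;28;13m[48;2;17;26;11m🬂[38;2;18;28;13m[48;2;17;26;11m🬂[0m
[38;2;16;25;11m[48;2;15;23;9m🬂[38;2;16;25;11m[48;2;15;23;9m🬂[38;2;16;25;11m[48;2;15;23;9m🬂[38;2;16;25;11m[48;2;15;23;9m🬂[38;2;15;24;10m[48;2;35;104;91m🬎[38;2;13;34;25m[48;2;56;121;108m🬸[38;2;12;26;17m[48;2;12;44;38m🬰[38;2;26;78;68m[48;2;12;26;16m🬃[38;2;26;84;72m[48;2;15;24;10m🬏[38;2;16;25;11m[48;2;15;23;9m🬂[38;2;16;25;11m[48;2;15;23;9m🬂[38;2;16;25;11m[48;2;15;23;9m🬂[0m
[38;2;14;20;8m[48;2;13;19;7m🬎[38;2;14;20;8m[48;2;13;19;7m🬎[38;2;14;20;8m[48;2;13;19;7m🬎[38;2;17;60;51m[48;2;12;21;11m🬁[38;2;32;112;96m[48;2;11;32;25m🬈[38;2;38;133;114m[48;2;12;25;16m🬃[38;2;14;20;8m[48;2;12;44;37m🬎[38;2;12;29;21m[48;2;54;132;117m🬰[38;2;42;111;97m[48;2;13;38;29m🬆[38;2;14;20;8m[48;2;13;19;7m🬎[38;2;14;20;8m[48;2;13;19;7m🬎[38;2;14;20;8m[48;2;13;19;7m🬎[0m
[38;2;12;17;6m[48;2;11;16;5m🬎[38;2;12;17;6m[48;2;11;16;5m🬎[38;2;12;17;6m[48;2;11;16;5m🬎[38;2;12;17;6m[48;2;11;16;5m🬎[38;2;8;28;24m[48;2;11;16;5m🬁[38;2;8;28;24m[48;2;11;16;5m🬂[38;2;8;28;24m[48;2;11;16;5m🬂[38;2;8;28;24m[48;2;11;16;5m🬂[38;2;12;17;6m[48;2;11;16;5m🬎[38;2;12;17;6m[48;2;11;16;5m🬎[38;2;12;17;6m[48;2;11;16;5m🬎[38;2;12;17;6m[48;2;11;16;5m🬎[0m
[38;2;11;15;5m[48;2;10;13;4m🬂[38;2;11;15;5m[48;2;10;13;4m🬂[38;2;11;15;5m[48;2;10;13;4m🬂[38;2;11;15;5m[48;2;10;13;4m🬂[38;2;11;15;5m[48;2;10;13;4m🬂[38;2;11;15;5m[48;2;10;13;4m🬂[38;2;11;15;5m[48;2;10;13;4m🬂[38;2;11;15;5m[48;2;10;13;4m🬂[38;2;11;15;5m[48;2;10;13;4m🬂[38;2;11;15;5m[48;2;10;13;4m🬂[38;2;11;15;5m[48;2;10;13;4m🬂[38;2;11;15;5m[48;2;10;13;4m🬂[0m
</frame>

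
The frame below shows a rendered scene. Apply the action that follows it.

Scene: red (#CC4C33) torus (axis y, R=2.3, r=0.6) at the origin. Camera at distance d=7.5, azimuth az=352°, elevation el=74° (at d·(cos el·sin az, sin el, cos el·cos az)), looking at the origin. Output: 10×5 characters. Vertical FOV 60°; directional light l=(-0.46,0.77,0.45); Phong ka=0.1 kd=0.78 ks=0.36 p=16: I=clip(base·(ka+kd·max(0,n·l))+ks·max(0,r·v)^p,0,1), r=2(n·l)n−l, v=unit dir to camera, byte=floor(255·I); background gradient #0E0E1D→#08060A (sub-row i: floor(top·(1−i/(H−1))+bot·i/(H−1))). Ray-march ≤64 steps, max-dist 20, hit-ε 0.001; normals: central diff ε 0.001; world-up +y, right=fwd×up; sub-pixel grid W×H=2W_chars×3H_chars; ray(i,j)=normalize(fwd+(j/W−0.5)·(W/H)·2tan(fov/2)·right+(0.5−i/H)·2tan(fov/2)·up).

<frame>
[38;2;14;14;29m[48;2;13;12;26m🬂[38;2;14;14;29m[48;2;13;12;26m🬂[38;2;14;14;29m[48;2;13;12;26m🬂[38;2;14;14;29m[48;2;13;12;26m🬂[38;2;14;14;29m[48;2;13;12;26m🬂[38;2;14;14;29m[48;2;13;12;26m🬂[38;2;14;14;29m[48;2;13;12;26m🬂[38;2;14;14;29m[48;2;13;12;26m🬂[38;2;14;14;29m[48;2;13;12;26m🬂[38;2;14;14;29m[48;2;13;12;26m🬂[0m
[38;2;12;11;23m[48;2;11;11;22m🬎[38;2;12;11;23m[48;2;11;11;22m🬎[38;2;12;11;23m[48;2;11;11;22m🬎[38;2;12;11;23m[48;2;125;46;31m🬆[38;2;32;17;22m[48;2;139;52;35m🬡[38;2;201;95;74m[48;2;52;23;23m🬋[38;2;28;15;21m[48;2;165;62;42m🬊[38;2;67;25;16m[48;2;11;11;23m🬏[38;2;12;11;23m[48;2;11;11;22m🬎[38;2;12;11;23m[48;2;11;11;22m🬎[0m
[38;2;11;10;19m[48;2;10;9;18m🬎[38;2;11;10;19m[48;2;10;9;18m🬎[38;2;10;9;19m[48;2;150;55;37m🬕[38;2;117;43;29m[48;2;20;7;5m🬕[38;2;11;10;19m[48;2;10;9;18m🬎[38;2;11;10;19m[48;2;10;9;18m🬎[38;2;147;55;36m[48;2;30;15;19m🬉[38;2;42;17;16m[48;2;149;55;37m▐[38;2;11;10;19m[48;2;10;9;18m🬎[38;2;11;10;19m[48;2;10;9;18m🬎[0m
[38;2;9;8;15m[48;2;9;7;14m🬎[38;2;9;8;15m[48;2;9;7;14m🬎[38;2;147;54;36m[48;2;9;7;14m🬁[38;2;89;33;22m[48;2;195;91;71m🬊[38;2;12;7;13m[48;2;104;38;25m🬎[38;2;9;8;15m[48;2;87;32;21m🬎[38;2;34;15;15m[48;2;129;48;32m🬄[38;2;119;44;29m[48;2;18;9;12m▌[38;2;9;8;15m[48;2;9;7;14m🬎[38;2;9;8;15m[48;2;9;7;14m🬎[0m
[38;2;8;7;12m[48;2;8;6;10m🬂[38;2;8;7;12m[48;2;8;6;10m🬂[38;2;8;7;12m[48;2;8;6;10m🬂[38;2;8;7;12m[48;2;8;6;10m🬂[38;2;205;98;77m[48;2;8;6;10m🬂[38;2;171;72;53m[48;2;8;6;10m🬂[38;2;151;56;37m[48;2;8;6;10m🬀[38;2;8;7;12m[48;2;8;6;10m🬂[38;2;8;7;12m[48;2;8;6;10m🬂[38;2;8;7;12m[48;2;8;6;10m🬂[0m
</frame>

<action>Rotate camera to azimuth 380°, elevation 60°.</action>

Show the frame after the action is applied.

<frame>
[38;2;14;14;29m[48;2;13;12;26m🬂[38;2;14;14;29m[48;2;13;12;26m🬂[38;2;14;14;29m[48;2;13;12;26m🬂[38;2;14;14;29m[48;2;13;12;26m🬂[38;2;14;14;29m[48;2;13;12;26m🬂[38;2;14;14;29m[48;2;13;12;26m🬂[38;2;14;14;29m[48;2;13;12;26m🬂[38;2;14;14;29m[48;2;13;12;26m🬂[38;2;14;14;29m[48;2;13;12;26m🬂[38;2;14;14;29m[48;2;13;12;26m🬂[0m
[38;2;12;11;23m[48;2;11;11;22m🬎[38;2;12;11;23m[48;2;11;11;22m🬎[38;2;12;11;23m[48;2;11;11;22m🬎[38;2;11;11;23m[48;2;136;50;34m🬝[38;2;12;12;24m[48;2;113;41;28m🬂[38;2;12;12;24m[48;2;132;49;32m🬂[38;2;57;25;26m[48;2;255;154;133m🬬[38;2;12;11;23m[48;2;11;11;22m🬎[38;2;12;11;23m[48;2;11;11;22m🬎[38;2;12;11;23m[48;2;11;11;22m🬎[0m
[38;2;11;10;19m[48;2;10;9;18m🬎[38;2;11;10;19m[48;2;10;9;18m🬎[38;2;10;9;19m[48;2;169;62;42m🬕[38;2;125;46;30m[48;2;33;12;8m▌[38;2;20;7;5m[48;2;10;9;18m🬀[38;2;11;10;19m[48;2;10;9;18m🬎[38;2;153;58;39m[48;2;37;17;19m▐[38;2;30;13;13m[48;2;152;56;37m▐[38;2;11;10;19m[48;2;10;9;18m🬎[38;2;11;10;19m[48;2;10;9;18m🬎[0m
[38;2;9;8;15m[48;2;9;7;14m🬎[38;2;9;8;15m[48;2;9;7;14m🬎[38;2;175;65;43m[48;2;9;7;14m🬁[38;2;117;44;29m[48;2;229;122;102m🬙[38;2;22;11;15m[48;2;145;56;39m🬎[38;2;9;8;15m[48;2;135;49;33m🬎[38;2;10;8;16m[48;2;135;50;33m🬀[38;2;128;47;31m[48;2;25;11;12m🬄[38;2;9;8;15m[48;2;9;7;14m🬎[38;2;9;8;15m[48;2;9;7;14m🬎[0m
[38;2;8;7;12m[48;2;8;6;10m🬂[38;2;8;7;12m[48;2;8;6;10m🬂[38;2;8;7;12m[48;2;8;6;10m🬂[38;2;122;45;30m[48;2;8;6;10m🬁[38;2;155;58;39m[48;2;8;6;10m🬂[38;2;141;52;35m[48;2;8;6;10m🬂[38;2;111;41;27m[48;2;12;7;9m🬀[38;2;8;7;12m[48;2;8;6;10m🬂[38;2;8;7;12m[48;2;8;6;10m🬂[38;2;8;7;12m[48;2;8;6;10m🬂[0m
</frame>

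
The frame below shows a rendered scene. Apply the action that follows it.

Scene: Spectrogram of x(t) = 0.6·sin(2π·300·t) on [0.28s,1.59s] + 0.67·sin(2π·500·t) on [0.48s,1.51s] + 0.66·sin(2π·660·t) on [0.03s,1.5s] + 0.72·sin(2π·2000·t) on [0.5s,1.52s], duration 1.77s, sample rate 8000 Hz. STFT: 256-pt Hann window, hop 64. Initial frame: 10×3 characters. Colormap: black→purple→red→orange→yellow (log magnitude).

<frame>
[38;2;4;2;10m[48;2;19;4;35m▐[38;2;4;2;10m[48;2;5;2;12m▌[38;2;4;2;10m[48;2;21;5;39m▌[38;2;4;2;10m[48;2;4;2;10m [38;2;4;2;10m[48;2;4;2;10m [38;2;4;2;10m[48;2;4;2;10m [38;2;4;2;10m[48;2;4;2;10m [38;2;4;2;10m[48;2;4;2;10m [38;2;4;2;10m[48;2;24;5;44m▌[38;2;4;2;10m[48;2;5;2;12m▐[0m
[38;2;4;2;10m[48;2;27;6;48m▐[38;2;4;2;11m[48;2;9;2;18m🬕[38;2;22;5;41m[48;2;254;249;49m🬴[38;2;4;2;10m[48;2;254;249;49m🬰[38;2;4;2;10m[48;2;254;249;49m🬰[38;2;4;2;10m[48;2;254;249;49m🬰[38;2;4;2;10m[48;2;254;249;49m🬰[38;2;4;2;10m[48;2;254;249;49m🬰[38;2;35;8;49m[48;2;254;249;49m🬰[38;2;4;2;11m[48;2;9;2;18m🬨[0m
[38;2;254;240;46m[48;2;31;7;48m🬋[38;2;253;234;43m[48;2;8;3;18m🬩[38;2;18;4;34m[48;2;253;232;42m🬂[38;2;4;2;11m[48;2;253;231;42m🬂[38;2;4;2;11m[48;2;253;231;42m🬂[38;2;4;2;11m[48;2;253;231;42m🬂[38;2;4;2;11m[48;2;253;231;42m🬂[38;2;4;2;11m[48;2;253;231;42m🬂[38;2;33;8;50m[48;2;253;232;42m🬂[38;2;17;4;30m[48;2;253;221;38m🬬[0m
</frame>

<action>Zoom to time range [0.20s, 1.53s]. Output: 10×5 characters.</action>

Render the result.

<frame>
[38;2;4;2;11m[48;2;5;2;12m▌[38;2;4;2;10m[48;2;4;2;10m [38;2;4;2;10m[48;2;18;4;34m▐[38;2;4;2;10m[48;2;4;2;10m [38;2;4;2;10m[48;2;4;2;10m [38;2;4;2;10m[48;2;4;2;10m [38;2;4;2;10m[48;2;4;2;10m [38;2;4;2;10m[48;2;4;2;10m [38;2;4;2;10m[48;2;4;2;10m [38;2;4;2;10m[48;2;9;3;19m▌[0m
[38;2;5;2;11m[48;2;6;2;13m▌[38;2;4;2;10m[48;2;4;2;10m [38;2;4;2;10m[48;2;29;6;52m▐[38;2;4;2;10m[48;2;4;2;10m [38;2;4;2;10m[48;2;4;2;10m [38;2;4;2;10m[48;2;4;2;10m [38;2;4;2;10m[48;2;4;2;10m [38;2;4;2;10m[48;2;4;2;10m [38;2;4;2;10m[48;2;4;2;10m [38;2;4;2;10m[48;2;10;3;22m▌[0m
[38;2;5;2;13m[48;2;7;2;16m▌[38;2;4;2;10m[48;2;4;2;10m [38;2;53;13;48m[48;2;254;249;49m🬰[38;2;4;2;10m[48;2;254;249;49m🬰[38;2;4;2;10m[48;2;254;249;49m🬰[38;2;4;2;10m[48;2;254;249;49m🬰[38;2;4;2;10m[48;2;254;249;49m🬰[38;2;4;2;10m[48;2;254;249;49m🬰[38;2;4;2;10m[48;2;254;249;49m🬰[38;2;9;2;19m[48;2;254;249;49m🬰[0m
[38;2;10;3;21m[48;2;21;5;38m🬝[38;2;4;2;10m[48;2;6;2;14m🬎[38;2;4;2;11m[48;2;34;8;61m▐[38;2;4;2;10m[48;2;6;2;14m🬎[38;2;4;2;10m[48;2;6;2;14m🬎[38;2;4;2;10m[48;2;6;2;14m🬎[38;2;4;2;10m[48;2;6;2;14m🬎[38;2;4;2;10m[48;2;6;2;14m🬎[38;2;4;2;10m[48;2;6;2;14m🬎[38;2;15;4;28m[48;2;112;28;85m🬝[0m
[38;2;248;204;41m[48;2;127;32;84m🬨[38;2;253;230;42m[48;2;173;44;81m🬎[38;2;254;242;47m[48;2;183;47;80m🬎[38;2;254;241;46m[48;2;173;44;81m🬎[38;2;254;241;46m[48;2;173;44;81m🬎[38;2;254;241;46m[48;2;173;44;81m🬎[38;2;254;241;46m[48;2;173;44;81m🬎[38;2;254;241;46m[48;2;173;44;81m🬎[38;2;254;241;46m[48;2;173;44;81m🬎[38;2;254;241;46m[48;2;186;48;80m🬎[0m
</frame>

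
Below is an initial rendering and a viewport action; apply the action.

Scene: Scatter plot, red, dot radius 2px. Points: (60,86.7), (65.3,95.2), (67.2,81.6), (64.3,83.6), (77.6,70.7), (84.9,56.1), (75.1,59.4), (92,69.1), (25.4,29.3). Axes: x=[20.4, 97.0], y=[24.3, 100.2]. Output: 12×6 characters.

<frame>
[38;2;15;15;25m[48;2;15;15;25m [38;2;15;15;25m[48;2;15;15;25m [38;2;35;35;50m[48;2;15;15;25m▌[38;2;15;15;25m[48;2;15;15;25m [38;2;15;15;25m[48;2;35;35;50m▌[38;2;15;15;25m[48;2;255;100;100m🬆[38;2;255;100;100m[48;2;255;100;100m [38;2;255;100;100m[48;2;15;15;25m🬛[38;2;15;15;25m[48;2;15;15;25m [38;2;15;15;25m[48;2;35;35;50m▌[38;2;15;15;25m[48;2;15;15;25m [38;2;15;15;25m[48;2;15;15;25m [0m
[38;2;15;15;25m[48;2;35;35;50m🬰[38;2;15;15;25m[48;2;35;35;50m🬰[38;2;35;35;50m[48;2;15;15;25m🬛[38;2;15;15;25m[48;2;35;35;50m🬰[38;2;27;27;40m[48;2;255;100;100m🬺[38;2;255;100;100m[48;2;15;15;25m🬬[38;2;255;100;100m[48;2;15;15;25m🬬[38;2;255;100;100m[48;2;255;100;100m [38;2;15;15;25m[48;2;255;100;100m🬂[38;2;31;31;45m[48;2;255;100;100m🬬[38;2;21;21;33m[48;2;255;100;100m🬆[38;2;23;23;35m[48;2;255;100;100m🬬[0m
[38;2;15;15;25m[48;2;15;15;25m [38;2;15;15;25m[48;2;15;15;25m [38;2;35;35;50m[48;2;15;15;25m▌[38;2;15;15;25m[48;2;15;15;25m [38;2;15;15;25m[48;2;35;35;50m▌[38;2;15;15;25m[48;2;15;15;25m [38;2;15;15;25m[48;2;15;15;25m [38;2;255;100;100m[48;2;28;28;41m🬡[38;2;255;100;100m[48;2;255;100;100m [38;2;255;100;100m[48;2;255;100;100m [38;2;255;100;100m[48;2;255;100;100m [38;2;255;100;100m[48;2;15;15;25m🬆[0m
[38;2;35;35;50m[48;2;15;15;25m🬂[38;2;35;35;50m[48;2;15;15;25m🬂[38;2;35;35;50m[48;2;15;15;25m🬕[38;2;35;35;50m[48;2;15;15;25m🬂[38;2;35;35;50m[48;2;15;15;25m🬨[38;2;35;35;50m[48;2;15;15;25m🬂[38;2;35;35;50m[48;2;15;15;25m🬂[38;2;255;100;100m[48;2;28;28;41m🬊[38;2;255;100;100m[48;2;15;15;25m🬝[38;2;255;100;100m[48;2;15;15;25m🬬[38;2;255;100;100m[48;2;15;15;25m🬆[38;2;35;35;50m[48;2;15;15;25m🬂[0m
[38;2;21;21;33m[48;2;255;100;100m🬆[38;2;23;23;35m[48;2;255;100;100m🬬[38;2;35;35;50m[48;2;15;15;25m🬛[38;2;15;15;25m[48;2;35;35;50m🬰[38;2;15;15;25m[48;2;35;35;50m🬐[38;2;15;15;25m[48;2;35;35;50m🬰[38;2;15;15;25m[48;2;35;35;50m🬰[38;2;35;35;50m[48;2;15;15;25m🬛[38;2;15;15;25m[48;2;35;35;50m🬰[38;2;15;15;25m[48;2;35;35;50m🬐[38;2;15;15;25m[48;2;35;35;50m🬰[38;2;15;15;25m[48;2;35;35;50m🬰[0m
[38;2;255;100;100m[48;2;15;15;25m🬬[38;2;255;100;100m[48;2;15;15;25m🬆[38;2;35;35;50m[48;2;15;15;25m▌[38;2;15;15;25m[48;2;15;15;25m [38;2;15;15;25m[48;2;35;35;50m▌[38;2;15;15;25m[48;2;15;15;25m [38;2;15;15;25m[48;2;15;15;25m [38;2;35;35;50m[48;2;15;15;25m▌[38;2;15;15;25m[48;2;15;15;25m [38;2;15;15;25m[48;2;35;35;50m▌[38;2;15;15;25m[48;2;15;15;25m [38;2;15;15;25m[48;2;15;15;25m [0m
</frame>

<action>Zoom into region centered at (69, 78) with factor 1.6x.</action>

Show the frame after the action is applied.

<frame>
[38;2;15;15;25m[48;2;15;15;25m [38;2;15;15;25m[48;2;15;15;25m [38;2;35;35;50m[48;2;15;15;25m▌[38;2;15;15;25m[48;2;255;100;100m🬝[38;2;15;15;25m[48;2;255;100;100m🬀[38;2;15;15;25m[48;2;255;100;100m🬊[38;2;15;15;25m[48;2;15;15;25m [38;2;35;35;50m[48;2;15;15;25m▌[38;2;15;15;25m[48;2;15;15;25m [38;2;15;15;25m[48;2;35;35;50m▌[38;2;15;15;25m[48;2;15;15;25m [38;2;15;15;25m[48;2;15;15;25m [0m
[38;2;15;15;25m[48;2;35;35;50m🬰[38;2;15;15;25m[48;2;35;35;50m🬰[38;2;31;31;45m[48;2;255;100;100m🬝[38;2;15;15;25m[48;2;255;100;100m🬀[38;2;255;100;100m[48;2;255;100;100m [38;2;255;100;100m[48;2;25;25;37m🬐[38;2;15;15;25m[48;2;35;35;50m🬰[38;2;35;35;50m[48;2;15;15;25m🬛[38;2;15;15;25m[48;2;35;35;50m🬰[38;2;15;15;25m[48;2;35;35;50m🬐[38;2;15;15;25m[48;2;35;35;50m🬰[38;2;15;15;25m[48;2;35;35;50m🬰[0m
[38;2;15;15;25m[48;2;15;15;25m [38;2;15;15;25m[48;2;15;15;25m [38;2;35;35;50m[48;2;15;15;25m▌[38;2;255;100;100m[48;2;15;15;25m🬊[38;2;255;100;100m[48;2;15;15;25m🬬[38;2;255;100;100m[48;2;255;100;100m [38;2;15;15;25m[48;2;255;100;100m🬸[38;2;35;35;50m[48;2;15;15;25m▌[38;2;15;15;25m[48;2;15;15;25m [38;2;15;15;25m[48;2;35;35;50m▌[38;2;15;15;25m[48;2;15;15;25m [38;2;15;15;25m[48;2;15;15;25m [0m
[38;2;35;35;50m[48;2;15;15;25m🬂[38;2;35;35;50m[48;2;15;15;25m🬂[38;2;35;35;50m[48;2;15;15;25m🬕[38;2;35;35;50m[48;2;15;15;25m🬂[38;2;35;35;50m[48;2;15;15;25m🬨[38;2;255;100;100m[48;2;19;19;30m🬀[38;2;23;23;35m[48;2;255;100;100m🬝[38;2;35;35;50m[48;2;255;100;100m🬀[38;2;255;100;100m[48;2;28;28;41m🬱[38;2;35;35;50m[48;2;15;15;25m🬨[38;2;28;28;41m[48;2;255;100;100m🬆[38;2;255;100;100m[48;2;35;35;50m🬺[0m
[38;2;15;15;25m[48;2;35;35;50m🬰[38;2;15;15;25m[48;2;35;35;50m🬰[38;2;35;35;50m[48;2;15;15;25m🬛[38;2;15;15;25m[48;2;35;35;50m🬰[38;2;15;15;25m[48;2;35;35;50m🬐[38;2;15;15;25m[48;2;35;35;50m🬰[38;2;23;23;35m[48;2;255;100;100m🬝[38;2;255;100;100m[48;2;255;100;100m [38;2;255;100;100m[48;2;23;23;35m🬀[38;2;27;27;40m[48;2;255;100;100m🬝[38;2;23;23;35m[48;2;255;100;100m🬺[38;2;255;100;100m[48;2;21;21;33m🬆[0m
[38;2;15;15;25m[48;2;15;15;25m [38;2;15;15;25m[48;2;15;15;25m [38;2;35;35;50m[48;2;15;15;25m▌[38;2;15;15;25m[48;2;15;15;25m [38;2;15;15;25m[48;2;35;35;50m▌[38;2;15;15;25m[48;2;15;15;25m [38;2;255;100;100m[48;2;15;15;25m🬊[38;2;255;100;100m[48;2;15;15;25m🬝[38;2;255;100;100m[48;2;15;15;25m🬈[38;2;255;100;100m[48;2;255;100;100m [38;2;255;100;100m[48;2;15;15;25m🬛[38;2;15;15;25m[48;2;15;15;25m [0m
</frame>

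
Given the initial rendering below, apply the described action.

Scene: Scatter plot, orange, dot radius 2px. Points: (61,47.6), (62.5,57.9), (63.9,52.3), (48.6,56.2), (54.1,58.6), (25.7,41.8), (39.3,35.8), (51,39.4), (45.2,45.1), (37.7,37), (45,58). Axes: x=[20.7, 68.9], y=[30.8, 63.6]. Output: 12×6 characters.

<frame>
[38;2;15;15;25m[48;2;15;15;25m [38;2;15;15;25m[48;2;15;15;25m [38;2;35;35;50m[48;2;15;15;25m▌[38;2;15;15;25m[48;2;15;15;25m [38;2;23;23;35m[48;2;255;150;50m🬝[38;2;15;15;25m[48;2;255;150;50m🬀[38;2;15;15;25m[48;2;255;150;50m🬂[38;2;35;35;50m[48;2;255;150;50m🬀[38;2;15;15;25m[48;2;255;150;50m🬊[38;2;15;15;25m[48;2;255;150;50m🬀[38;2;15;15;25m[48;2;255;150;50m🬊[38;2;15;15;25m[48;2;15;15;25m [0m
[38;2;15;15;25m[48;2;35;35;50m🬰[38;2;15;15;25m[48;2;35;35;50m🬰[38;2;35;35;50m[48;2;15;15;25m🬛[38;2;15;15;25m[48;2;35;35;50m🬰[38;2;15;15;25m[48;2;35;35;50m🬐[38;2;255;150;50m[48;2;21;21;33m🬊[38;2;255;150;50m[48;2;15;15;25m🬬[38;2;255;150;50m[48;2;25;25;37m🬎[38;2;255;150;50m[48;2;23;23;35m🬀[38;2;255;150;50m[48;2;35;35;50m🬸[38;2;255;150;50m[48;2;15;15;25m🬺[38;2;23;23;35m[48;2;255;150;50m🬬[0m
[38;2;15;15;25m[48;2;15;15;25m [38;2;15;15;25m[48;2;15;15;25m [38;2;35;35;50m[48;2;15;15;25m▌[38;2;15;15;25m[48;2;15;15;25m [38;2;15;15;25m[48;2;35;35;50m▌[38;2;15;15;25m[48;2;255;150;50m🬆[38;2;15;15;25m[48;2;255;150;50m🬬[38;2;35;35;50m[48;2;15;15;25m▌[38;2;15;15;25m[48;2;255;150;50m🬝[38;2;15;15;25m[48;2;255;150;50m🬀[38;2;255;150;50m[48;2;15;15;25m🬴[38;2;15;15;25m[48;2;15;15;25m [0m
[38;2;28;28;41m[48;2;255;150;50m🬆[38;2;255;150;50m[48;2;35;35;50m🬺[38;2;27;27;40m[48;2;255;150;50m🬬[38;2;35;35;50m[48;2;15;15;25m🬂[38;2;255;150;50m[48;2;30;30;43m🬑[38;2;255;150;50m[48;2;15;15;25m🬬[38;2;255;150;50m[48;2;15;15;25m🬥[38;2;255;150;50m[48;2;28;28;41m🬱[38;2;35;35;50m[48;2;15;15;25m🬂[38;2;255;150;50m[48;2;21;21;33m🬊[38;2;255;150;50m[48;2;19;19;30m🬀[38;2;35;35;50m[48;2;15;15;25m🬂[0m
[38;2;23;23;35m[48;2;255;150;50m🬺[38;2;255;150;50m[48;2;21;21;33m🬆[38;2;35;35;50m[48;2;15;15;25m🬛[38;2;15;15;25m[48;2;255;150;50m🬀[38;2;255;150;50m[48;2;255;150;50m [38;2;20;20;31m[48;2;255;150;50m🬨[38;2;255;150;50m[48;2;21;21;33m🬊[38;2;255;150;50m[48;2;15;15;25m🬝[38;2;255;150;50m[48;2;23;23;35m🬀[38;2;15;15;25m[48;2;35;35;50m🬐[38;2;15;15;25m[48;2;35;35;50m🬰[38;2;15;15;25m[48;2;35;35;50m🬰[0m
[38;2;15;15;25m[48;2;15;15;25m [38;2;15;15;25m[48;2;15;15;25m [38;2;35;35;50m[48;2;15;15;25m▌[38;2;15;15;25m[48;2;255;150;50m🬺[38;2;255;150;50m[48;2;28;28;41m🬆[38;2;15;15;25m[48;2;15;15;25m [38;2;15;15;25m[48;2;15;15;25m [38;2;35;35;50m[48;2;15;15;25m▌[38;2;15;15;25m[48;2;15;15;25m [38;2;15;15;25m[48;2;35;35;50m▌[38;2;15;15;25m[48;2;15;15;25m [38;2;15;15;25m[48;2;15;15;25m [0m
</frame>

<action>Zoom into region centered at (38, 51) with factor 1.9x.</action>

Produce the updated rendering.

<frame>
[38;2;15;15;25m[48;2;15;15;25m [38;2;15;15;25m[48;2;15;15;25m [38;2;35;35;50m[48;2;15;15;25m▌[38;2;15;15;25m[48;2;15;15;25m [38;2;15;15;25m[48;2;35;35;50m▌[38;2;15;15;25m[48;2;15;15;25m [38;2;15;15;25m[48;2;15;15;25m [38;2;27;27;40m[48;2;255;150;50m🬴[38;2;255;150;50m[48;2;255;150;50m [38;2;255;150;50m[48;2;35;35;50m🬛[38;2;15;15;25m[48;2;255;150;50m🬆[38;2;15;15;25m[48;2;255;150;50m🬬[0m
[38;2;15;15;25m[48;2;35;35;50m🬰[38;2;15;15;25m[48;2;35;35;50m🬰[38;2;35;35;50m[48;2;15;15;25m🬛[38;2;15;15;25m[48;2;35;35;50m🬰[38;2;15;15;25m[48;2;35;35;50m🬐[38;2;15;15;25m[48;2;35;35;50m🬰[38;2;15;15;25m[48;2;35;35;50m🬰[38;2;35;35;50m[48;2;15;15;25m🬛[38;2;23;23;35m[48;2;255;150;50m🬺[38;2;27;27;40m[48;2;255;150;50m🬺[38;2;255;150;50m[48;2;15;15;25m🬬[38;2;255;150;50m[48;2;21;21;33m🬆[0m
[38;2;15;15;25m[48;2;15;15;25m [38;2;15;15;25m[48;2;15;15;25m [38;2;35;35;50m[48;2;15;15;25m▌[38;2;15;15;25m[48;2;15;15;25m [38;2;15;15;25m[48;2;35;35;50m▌[38;2;15;15;25m[48;2;15;15;25m [38;2;15;15;25m[48;2;15;15;25m [38;2;35;35;50m[48;2;15;15;25m▌[38;2;15;15;25m[48;2;15;15;25m [38;2;15;15;25m[48;2;35;35;50m▌[38;2;15;15;25m[48;2;15;15;25m [38;2;15;15;25m[48;2;15;15;25m [0m
[38;2;35;35;50m[48;2;15;15;25m🬂[38;2;35;35;50m[48;2;15;15;25m🬂[38;2;35;35;50m[48;2;15;15;25m🬕[38;2;35;35;50m[48;2;15;15;25m🬂[38;2;35;35;50m[48;2;15;15;25m🬨[38;2;35;35;50m[48;2;15;15;25m🬂[38;2;35;35;50m[48;2;15;15;25m🬂[38;2;35;35;50m[48;2;15;15;25m🬕[38;2;35;35;50m[48;2;15;15;25m🬂[38;2;35;35;50m[48;2;15;15;25m🬨[38;2;35;35;50m[48;2;15;15;25m🬂[38;2;35;35;50m[48;2;15;15;25m🬂[0m
[38;2;15;15;25m[48;2;35;35;50m🬰[38;2;15;15;25m[48;2;35;35;50m🬰[38;2;35;35;50m[48;2;15;15;25m🬛[38;2;15;15;25m[48;2;35;35;50m🬰[38;2;15;15;25m[48;2;35;35;50m🬐[38;2;15;15;25m[48;2;35;35;50m🬰[38;2;15;15;25m[48;2;35;35;50m🬰[38;2;35;35;50m[48;2;15;15;25m🬛[38;2;21;21;33m[48;2;255;150;50m🬆[38;2;255;150;50m[48;2;35;35;50m🬺[38;2;23;23;35m[48;2;255;150;50m🬬[38;2;15;15;25m[48;2;35;35;50m🬰[0m
[38;2;255;150;50m[48;2;15;15;25m🬺[38;2;15;15;25m[48;2;255;150;50m🬬[38;2;35;35;50m[48;2;15;15;25m▌[38;2;15;15;25m[48;2;15;15;25m [38;2;15;15;25m[48;2;35;35;50m▌[38;2;15;15;25m[48;2;15;15;25m [38;2;15;15;25m[48;2;15;15;25m [38;2;35;35;50m[48;2;15;15;25m▌[38;2;15;15;25m[48;2;255;150;50m🬺[38;2;255;150;50m[48;2;28;28;41m🬆[38;2;15;15;25m[48;2;15;15;25m [38;2;15;15;25m[48;2;15;15;25m [0m
</frame>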